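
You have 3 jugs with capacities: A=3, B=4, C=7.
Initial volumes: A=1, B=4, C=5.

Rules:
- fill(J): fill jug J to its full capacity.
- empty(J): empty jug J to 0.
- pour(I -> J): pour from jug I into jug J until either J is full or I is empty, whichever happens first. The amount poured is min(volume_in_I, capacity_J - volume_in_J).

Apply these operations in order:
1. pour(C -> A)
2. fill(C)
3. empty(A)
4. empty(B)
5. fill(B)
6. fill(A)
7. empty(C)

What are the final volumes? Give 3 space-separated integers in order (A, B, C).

Step 1: pour(C -> A) -> (A=3 B=4 C=3)
Step 2: fill(C) -> (A=3 B=4 C=7)
Step 3: empty(A) -> (A=0 B=4 C=7)
Step 4: empty(B) -> (A=0 B=0 C=7)
Step 5: fill(B) -> (A=0 B=4 C=7)
Step 6: fill(A) -> (A=3 B=4 C=7)
Step 7: empty(C) -> (A=3 B=4 C=0)

Answer: 3 4 0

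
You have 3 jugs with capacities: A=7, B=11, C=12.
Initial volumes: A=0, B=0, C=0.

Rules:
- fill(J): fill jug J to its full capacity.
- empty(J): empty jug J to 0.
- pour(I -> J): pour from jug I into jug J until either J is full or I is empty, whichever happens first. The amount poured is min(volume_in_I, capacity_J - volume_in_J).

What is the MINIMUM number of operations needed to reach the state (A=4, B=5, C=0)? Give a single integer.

Answer: 8

Derivation:
BFS from (A=0, B=0, C=0). One shortest path:
  1. fill(B) -> (A=0 B=11 C=0)
  2. fill(C) -> (A=0 B=11 C=12)
  3. pour(B -> A) -> (A=7 B=4 C=12)
  4. empty(A) -> (A=0 B=4 C=12)
  5. pour(C -> A) -> (A=7 B=4 C=5)
  6. empty(A) -> (A=0 B=4 C=5)
  7. pour(B -> A) -> (A=4 B=0 C=5)
  8. pour(C -> B) -> (A=4 B=5 C=0)
Reached target in 8 moves.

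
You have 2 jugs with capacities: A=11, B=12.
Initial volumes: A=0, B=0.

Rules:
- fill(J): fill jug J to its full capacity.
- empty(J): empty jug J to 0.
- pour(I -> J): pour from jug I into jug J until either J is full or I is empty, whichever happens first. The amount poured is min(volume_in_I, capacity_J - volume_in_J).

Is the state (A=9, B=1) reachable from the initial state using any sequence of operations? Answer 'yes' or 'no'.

Answer: no

Derivation:
BFS explored all 46 reachable states.
Reachable set includes: (0,0), (0,1), (0,2), (0,3), (0,4), (0,5), (0,6), (0,7), (0,8), (0,9), (0,10), (0,11) ...
Target (A=9, B=1) not in reachable set → no.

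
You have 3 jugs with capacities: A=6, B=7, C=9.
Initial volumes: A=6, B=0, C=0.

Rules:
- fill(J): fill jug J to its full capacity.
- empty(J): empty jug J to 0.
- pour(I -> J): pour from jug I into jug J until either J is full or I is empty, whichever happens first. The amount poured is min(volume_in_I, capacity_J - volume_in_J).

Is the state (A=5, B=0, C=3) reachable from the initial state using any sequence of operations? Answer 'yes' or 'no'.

BFS from (A=6, B=0, C=0):
  1. fill(C) -> (A=6 B=0 C=9)
  2. pour(A -> B) -> (A=0 B=6 C=9)
  3. pour(C -> A) -> (A=6 B=6 C=3)
  4. pour(A -> B) -> (A=5 B=7 C=3)
  5. empty(B) -> (A=5 B=0 C=3)
Target reached → yes.

Answer: yes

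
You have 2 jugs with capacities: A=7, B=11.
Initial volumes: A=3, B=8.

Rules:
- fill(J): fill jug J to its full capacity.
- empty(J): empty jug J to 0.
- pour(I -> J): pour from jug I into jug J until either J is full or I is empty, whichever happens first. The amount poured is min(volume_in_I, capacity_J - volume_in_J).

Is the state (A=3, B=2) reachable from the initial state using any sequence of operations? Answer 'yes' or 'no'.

Answer: no

Derivation:
BFS explored all 37 reachable states.
Reachable set includes: (0,0), (0,1), (0,2), (0,3), (0,4), (0,5), (0,6), (0,7), (0,8), (0,9), (0,10), (0,11) ...
Target (A=3, B=2) not in reachable set → no.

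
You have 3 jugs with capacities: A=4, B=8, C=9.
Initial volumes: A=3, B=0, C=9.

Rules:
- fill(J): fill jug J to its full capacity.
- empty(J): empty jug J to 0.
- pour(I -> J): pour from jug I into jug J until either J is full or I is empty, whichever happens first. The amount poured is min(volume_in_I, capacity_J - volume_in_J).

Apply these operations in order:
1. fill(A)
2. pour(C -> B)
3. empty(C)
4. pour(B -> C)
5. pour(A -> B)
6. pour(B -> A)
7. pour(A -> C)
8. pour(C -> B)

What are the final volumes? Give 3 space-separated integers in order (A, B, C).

Step 1: fill(A) -> (A=4 B=0 C=9)
Step 2: pour(C -> B) -> (A=4 B=8 C=1)
Step 3: empty(C) -> (A=4 B=8 C=0)
Step 4: pour(B -> C) -> (A=4 B=0 C=8)
Step 5: pour(A -> B) -> (A=0 B=4 C=8)
Step 6: pour(B -> A) -> (A=4 B=0 C=8)
Step 7: pour(A -> C) -> (A=3 B=0 C=9)
Step 8: pour(C -> B) -> (A=3 B=8 C=1)

Answer: 3 8 1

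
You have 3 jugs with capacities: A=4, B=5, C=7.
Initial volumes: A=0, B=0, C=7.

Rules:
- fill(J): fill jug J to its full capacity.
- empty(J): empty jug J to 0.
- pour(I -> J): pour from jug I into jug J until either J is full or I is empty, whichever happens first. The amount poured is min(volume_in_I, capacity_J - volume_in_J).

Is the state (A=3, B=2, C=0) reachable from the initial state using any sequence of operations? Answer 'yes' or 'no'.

Answer: yes

Derivation:
BFS from (A=0, B=0, C=7):
  1. pour(C -> A) -> (A=4 B=0 C=3)
  2. empty(A) -> (A=0 B=0 C=3)
  3. pour(C -> A) -> (A=3 B=0 C=0)
  4. fill(C) -> (A=3 B=0 C=7)
  5. pour(C -> B) -> (A=3 B=5 C=2)
  6. empty(B) -> (A=3 B=0 C=2)
  7. pour(C -> B) -> (A=3 B=2 C=0)
Target reached → yes.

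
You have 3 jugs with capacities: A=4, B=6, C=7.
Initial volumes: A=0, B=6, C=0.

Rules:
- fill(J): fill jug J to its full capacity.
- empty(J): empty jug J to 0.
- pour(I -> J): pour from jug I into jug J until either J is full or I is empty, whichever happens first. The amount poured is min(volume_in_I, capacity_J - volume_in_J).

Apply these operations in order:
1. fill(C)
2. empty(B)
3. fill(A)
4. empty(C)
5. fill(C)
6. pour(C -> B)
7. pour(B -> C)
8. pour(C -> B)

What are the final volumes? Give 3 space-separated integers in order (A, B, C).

Step 1: fill(C) -> (A=0 B=6 C=7)
Step 2: empty(B) -> (A=0 B=0 C=7)
Step 3: fill(A) -> (A=4 B=0 C=7)
Step 4: empty(C) -> (A=4 B=0 C=0)
Step 5: fill(C) -> (A=4 B=0 C=7)
Step 6: pour(C -> B) -> (A=4 B=6 C=1)
Step 7: pour(B -> C) -> (A=4 B=0 C=7)
Step 8: pour(C -> B) -> (A=4 B=6 C=1)

Answer: 4 6 1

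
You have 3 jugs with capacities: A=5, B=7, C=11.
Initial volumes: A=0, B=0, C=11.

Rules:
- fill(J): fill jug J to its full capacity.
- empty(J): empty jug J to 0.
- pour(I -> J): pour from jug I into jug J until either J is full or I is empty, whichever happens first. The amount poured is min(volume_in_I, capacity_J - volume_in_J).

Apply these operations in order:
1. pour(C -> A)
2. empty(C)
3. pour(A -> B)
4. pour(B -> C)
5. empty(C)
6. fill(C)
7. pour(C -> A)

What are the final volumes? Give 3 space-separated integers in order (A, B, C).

Answer: 5 0 6

Derivation:
Step 1: pour(C -> A) -> (A=5 B=0 C=6)
Step 2: empty(C) -> (A=5 B=0 C=0)
Step 3: pour(A -> B) -> (A=0 B=5 C=0)
Step 4: pour(B -> C) -> (A=0 B=0 C=5)
Step 5: empty(C) -> (A=0 B=0 C=0)
Step 6: fill(C) -> (A=0 B=0 C=11)
Step 7: pour(C -> A) -> (A=5 B=0 C=6)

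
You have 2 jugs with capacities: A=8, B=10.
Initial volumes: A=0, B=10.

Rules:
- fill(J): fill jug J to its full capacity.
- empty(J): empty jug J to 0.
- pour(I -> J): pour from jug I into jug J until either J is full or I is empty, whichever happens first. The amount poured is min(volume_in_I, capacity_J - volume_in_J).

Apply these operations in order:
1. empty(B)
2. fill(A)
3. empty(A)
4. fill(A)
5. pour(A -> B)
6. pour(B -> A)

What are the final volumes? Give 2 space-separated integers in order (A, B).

Answer: 8 0

Derivation:
Step 1: empty(B) -> (A=0 B=0)
Step 2: fill(A) -> (A=8 B=0)
Step 3: empty(A) -> (A=0 B=0)
Step 4: fill(A) -> (A=8 B=0)
Step 5: pour(A -> B) -> (A=0 B=8)
Step 6: pour(B -> A) -> (A=8 B=0)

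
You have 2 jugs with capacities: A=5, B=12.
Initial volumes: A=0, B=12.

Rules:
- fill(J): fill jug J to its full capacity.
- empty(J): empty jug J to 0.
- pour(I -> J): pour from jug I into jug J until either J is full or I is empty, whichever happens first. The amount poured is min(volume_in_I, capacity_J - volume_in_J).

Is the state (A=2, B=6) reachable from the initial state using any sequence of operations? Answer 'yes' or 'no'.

BFS explored all 34 reachable states.
Reachable set includes: (0,0), (0,1), (0,2), (0,3), (0,4), (0,5), (0,6), (0,7), (0,8), (0,9), (0,10), (0,11) ...
Target (A=2, B=6) not in reachable set → no.

Answer: no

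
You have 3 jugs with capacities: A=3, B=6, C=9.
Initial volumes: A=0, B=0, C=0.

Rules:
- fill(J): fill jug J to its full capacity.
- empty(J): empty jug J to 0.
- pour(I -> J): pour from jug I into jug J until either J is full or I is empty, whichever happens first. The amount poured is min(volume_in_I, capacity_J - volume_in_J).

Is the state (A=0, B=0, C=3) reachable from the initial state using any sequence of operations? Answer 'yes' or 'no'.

Answer: yes

Derivation:
BFS from (A=0, B=0, C=0):
  1. fill(A) -> (A=3 B=0 C=0)
  2. pour(A -> C) -> (A=0 B=0 C=3)
Target reached → yes.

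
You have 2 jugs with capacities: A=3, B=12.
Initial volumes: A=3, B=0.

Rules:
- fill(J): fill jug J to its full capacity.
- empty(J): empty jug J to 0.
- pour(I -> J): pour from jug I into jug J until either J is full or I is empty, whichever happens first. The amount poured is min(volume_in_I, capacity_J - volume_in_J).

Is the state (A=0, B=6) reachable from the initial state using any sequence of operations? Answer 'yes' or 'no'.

BFS from (A=3, B=0):
  1. pour(A -> B) -> (A=0 B=3)
  2. fill(A) -> (A=3 B=3)
  3. pour(A -> B) -> (A=0 B=6)
Target reached → yes.

Answer: yes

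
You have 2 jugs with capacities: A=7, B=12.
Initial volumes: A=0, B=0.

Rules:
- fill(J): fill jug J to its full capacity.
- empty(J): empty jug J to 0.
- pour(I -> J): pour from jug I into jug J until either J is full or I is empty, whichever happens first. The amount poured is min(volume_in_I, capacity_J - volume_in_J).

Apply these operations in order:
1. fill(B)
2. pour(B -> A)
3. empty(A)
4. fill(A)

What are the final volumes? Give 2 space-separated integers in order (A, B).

Answer: 7 5

Derivation:
Step 1: fill(B) -> (A=0 B=12)
Step 2: pour(B -> A) -> (A=7 B=5)
Step 3: empty(A) -> (A=0 B=5)
Step 4: fill(A) -> (A=7 B=5)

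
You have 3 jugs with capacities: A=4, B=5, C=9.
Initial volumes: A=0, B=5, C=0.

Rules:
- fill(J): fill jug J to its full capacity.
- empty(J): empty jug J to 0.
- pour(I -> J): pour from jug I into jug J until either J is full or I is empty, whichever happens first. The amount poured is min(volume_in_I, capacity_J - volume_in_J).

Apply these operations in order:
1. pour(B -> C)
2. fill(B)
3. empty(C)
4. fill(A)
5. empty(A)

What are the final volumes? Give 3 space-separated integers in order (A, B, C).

Step 1: pour(B -> C) -> (A=0 B=0 C=5)
Step 2: fill(B) -> (A=0 B=5 C=5)
Step 3: empty(C) -> (A=0 B=5 C=0)
Step 4: fill(A) -> (A=4 B=5 C=0)
Step 5: empty(A) -> (A=0 B=5 C=0)

Answer: 0 5 0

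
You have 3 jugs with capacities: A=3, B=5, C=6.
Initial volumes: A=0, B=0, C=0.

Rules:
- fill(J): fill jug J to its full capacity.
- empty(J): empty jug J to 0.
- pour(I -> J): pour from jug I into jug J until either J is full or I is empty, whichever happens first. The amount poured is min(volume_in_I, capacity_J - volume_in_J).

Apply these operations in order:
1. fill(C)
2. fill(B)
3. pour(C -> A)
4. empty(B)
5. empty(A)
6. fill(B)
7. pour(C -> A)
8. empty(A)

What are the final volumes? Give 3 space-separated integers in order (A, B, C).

Answer: 0 5 0

Derivation:
Step 1: fill(C) -> (A=0 B=0 C=6)
Step 2: fill(B) -> (A=0 B=5 C=6)
Step 3: pour(C -> A) -> (A=3 B=5 C=3)
Step 4: empty(B) -> (A=3 B=0 C=3)
Step 5: empty(A) -> (A=0 B=0 C=3)
Step 6: fill(B) -> (A=0 B=5 C=3)
Step 7: pour(C -> A) -> (A=3 B=5 C=0)
Step 8: empty(A) -> (A=0 B=5 C=0)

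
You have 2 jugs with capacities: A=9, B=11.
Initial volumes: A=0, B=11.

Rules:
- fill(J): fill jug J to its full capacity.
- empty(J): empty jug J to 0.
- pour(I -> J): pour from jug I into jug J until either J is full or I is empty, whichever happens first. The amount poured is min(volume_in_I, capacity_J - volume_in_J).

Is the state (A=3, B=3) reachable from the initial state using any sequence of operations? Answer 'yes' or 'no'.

BFS explored all 40 reachable states.
Reachable set includes: (0,0), (0,1), (0,2), (0,3), (0,4), (0,5), (0,6), (0,7), (0,8), (0,9), (0,10), (0,11) ...
Target (A=3, B=3) not in reachable set → no.

Answer: no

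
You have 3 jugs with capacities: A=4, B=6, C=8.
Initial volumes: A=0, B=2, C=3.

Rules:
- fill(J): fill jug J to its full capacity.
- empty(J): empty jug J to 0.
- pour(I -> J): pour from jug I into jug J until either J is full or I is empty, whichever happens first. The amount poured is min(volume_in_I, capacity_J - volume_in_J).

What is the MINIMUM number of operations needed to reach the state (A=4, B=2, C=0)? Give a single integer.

BFS from (A=0, B=2, C=3). One shortest path:
  1. fill(A) -> (A=4 B=2 C=3)
  2. empty(C) -> (A=4 B=2 C=0)
Reached target in 2 moves.

Answer: 2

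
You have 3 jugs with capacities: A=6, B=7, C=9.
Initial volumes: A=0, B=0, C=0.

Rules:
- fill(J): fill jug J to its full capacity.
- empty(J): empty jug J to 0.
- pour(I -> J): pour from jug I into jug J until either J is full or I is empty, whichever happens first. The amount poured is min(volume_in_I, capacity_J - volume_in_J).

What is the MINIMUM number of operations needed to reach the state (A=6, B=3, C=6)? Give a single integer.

Answer: 5

Derivation:
BFS from (A=0, B=0, C=0). One shortest path:
  1. fill(C) -> (A=0 B=0 C=9)
  2. pour(C -> A) -> (A=6 B=0 C=3)
  3. pour(C -> B) -> (A=6 B=3 C=0)
  4. pour(A -> C) -> (A=0 B=3 C=6)
  5. fill(A) -> (A=6 B=3 C=6)
Reached target in 5 moves.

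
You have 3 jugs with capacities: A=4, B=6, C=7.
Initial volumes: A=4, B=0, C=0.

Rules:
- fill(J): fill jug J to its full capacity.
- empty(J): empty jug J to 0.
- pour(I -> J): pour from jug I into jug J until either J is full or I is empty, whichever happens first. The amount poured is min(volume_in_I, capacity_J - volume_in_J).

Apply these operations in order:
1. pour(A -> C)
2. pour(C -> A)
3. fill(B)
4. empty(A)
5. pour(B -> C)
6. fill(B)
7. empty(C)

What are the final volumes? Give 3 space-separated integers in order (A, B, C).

Step 1: pour(A -> C) -> (A=0 B=0 C=4)
Step 2: pour(C -> A) -> (A=4 B=0 C=0)
Step 3: fill(B) -> (A=4 B=6 C=0)
Step 4: empty(A) -> (A=0 B=6 C=0)
Step 5: pour(B -> C) -> (A=0 B=0 C=6)
Step 6: fill(B) -> (A=0 B=6 C=6)
Step 7: empty(C) -> (A=0 B=6 C=0)

Answer: 0 6 0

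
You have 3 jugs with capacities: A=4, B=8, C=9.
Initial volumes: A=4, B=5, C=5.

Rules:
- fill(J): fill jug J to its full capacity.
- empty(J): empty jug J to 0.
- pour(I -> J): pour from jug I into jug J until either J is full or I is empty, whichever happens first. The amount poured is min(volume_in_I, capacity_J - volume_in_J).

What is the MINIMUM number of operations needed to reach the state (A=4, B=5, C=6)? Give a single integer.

Answer: 5

Derivation:
BFS from (A=4, B=5, C=5). One shortest path:
  1. pour(A -> B) -> (A=1 B=8 C=5)
  2. empty(B) -> (A=1 B=0 C=5)
  3. pour(C -> B) -> (A=1 B=5 C=0)
  4. fill(C) -> (A=1 B=5 C=9)
  5. pour(C -> A) -> (A=4 B=5 C=6)
Reached target in 5 moves.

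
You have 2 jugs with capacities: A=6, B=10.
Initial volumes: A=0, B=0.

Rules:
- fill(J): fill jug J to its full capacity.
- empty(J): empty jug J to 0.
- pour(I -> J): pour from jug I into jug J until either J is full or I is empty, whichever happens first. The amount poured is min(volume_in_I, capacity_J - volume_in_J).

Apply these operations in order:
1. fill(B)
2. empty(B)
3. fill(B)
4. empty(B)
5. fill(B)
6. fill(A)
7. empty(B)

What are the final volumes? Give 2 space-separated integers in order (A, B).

Answer: 6 0

Derivation:
Step 1: fill(B) -> (A=0 B=10)
Step 2: empty(B) -> (A=0 B=0)
Step 3: fill(B) -> (A=0 B=10)
Step 4: empty(B) -> (A=0 B=0)
Step 5: fill(B) -> (A=0 B=10)
Step 6: fill(A) -> (A=6 B=10)
Step 7: empty(B) -> (A=6 B=0)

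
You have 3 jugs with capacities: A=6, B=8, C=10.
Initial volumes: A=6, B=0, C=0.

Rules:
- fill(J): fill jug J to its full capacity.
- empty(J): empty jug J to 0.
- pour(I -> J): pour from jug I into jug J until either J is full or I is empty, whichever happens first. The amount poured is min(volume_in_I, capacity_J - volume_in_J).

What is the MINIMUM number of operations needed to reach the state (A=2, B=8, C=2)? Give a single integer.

Answer: 4

Derivation:
BFS from (A=6, B=0, C=0). One shortest path:
  1. pour(A -> C) -> (A=0 B=0 C=6)
  2. fill(A) -> (A=6 B=0 C=6)
  3. pour(A -> C) -> (A=2 B=0 C=10)
  4. pour(C -> B) -> (A=2 B=8 C=2)
Reached target in 4 moves.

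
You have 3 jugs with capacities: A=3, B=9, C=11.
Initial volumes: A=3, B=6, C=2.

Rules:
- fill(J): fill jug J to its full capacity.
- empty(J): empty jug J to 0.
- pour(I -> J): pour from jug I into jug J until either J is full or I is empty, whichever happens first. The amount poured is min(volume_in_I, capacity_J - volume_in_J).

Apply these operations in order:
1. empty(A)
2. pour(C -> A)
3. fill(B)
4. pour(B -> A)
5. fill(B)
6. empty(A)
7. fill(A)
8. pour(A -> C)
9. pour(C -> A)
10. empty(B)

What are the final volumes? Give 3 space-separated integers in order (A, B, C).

Step 1: empty(A) -> (A=0 B=6 C=2)
Step 2: pour(C -> A) -> (A=2 B=6 C=0)
Step 3: fill(B) -> (A=2 B=9 C=0)
Step 4: pour(B -> A) -> (A=3 B=8 C=0)
Step 5: fill(B) -> (A=3 B=9 C=0)
Step 6: empty(A) -> (A=0 B=9 C=0)
Step 7: fill(A) -> (A=3 B=9 C=0)
Step 8: pour(A -> C) -> (A=0 B=9 C=3)
Step 9: pour(C -> A) -> (A=3 B=9 C=0)
Step 10: empty(B) -> (A=3 B=0 C=0)

Answer: 3 0 0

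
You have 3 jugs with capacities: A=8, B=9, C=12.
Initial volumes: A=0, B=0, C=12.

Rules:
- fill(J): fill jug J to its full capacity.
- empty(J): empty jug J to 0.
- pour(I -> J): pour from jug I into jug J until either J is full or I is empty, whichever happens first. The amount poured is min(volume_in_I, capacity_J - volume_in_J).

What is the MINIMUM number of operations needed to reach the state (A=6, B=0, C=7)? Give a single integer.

BFS from (A=0, B=0, C=12). One shortest path:
  1. pour(C -> B) -> (A=0 B=9 C=3)
  2. pour(C -> A) -> (A=3 B=9 C=0)
  3. pour(B -> C) -> (A=3 B=0 C=9)
  4. fill(B) -> (A=3 B=9 C=9)
  5. pour(B -> C) -> (A=3 B=6 C=12)
  6. pour(C -> A) -> (A=8 B=6 C=7)
  7. empty(A) -> (A=0 B=6 C=7)
  8. pour(B -> A) -> (A=6 B=0 C=7)
Reached target in 8 moves.

Answer: 8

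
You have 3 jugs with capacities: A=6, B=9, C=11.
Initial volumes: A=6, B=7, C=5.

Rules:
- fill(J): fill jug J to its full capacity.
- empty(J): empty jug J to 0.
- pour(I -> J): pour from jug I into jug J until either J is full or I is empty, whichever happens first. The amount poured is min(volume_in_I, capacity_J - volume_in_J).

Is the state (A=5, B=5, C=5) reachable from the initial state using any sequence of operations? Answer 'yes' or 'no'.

Answer: no

Derivation:
BFS explored all 440 reachable states.
Reachable set includes: (0,0,0), (0,0,1), (0,0,2), (0,0,3), (0,0,4), (0,0,5), (0,0,6), (0,0,7), (0,0,8), (0,0,9), (0,0,10), (0,0,11) ...
Target (A=5, B=5, C=5) not in reachable set → no.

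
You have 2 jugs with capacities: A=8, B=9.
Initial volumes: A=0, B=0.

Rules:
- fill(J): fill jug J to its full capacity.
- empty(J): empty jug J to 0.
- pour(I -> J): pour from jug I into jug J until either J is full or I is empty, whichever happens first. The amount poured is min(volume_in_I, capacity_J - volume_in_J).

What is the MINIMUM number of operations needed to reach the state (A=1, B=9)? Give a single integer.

BFS from (A=0, B=0). One shortest path:
  1. fill(B) -> (A=0 B=9)
  2. pour(B -> A) -> (A=8 B=1)
  3. empty(A) -> (A=0 B=1)
  4. pour(B -> A) -> (A=1 B=0)
  5. fill(B) -> (A=1 B=9)
Reached target in 5 moves.

Answer: 5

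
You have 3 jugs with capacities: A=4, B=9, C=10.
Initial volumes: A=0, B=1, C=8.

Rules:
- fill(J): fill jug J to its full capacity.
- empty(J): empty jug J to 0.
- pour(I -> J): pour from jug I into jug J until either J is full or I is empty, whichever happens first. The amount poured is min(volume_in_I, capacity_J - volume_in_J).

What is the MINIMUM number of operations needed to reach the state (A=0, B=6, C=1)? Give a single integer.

Answer: 5

Derivation:
BFS from (A=0, B=1, C=8). One shortest path:
  1. fill(C) -> (A=0 B=1 C=10)
  2. pour(B -> A) -> (A=1 B=0 C=10)
  3. pour(C -> B) -> (A=1 B=9 C=1)
  4. pour(B -> A) -> (A=4 B=6 C=1)
  5. empty(A) -> (A=0 B=6 C=1)
Reached target in 5 moves.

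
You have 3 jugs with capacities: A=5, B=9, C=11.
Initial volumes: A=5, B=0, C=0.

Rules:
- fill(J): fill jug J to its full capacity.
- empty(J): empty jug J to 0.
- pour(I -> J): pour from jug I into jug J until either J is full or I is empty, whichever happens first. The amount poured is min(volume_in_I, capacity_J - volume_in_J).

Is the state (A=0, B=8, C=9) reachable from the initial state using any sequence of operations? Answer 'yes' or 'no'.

BFS from (A=5, B=0, C=0):
  1. fill(B) -> (A=5 B=9 C=0)
  2. pour(B -> C) -> (A=5 B=0 C=9)
  3. fill(B) -> (A=5 B=9 C=9)
  4. pour(A -> C) -> (A=3 B=9 C=11)
  5. empty(C) -> (A=3 B=9 C=0)
  6. pour(B -> C) -> (A=3 B=0 C=9)
  7. pour(A -> B) -> (A=0 B=3 C=9)
  8. fill(A) -> (A=5 B=3 C=9)
  9. pour(A -> B) -> (A=0 B=8 C=9)
Target reached → yes.

Answer: yes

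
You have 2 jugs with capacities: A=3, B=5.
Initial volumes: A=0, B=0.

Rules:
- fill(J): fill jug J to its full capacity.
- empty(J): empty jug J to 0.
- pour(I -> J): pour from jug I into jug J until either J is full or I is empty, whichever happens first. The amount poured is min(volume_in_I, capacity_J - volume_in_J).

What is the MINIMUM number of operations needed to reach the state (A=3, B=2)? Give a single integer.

BFS from (A=0, B=0). One shortest path:
  1. fill(B) -> (A=0 B=5)
  2. pour(B -> A) -> (A=3 B=2)
Reached target in 2 moves.

Answer: 2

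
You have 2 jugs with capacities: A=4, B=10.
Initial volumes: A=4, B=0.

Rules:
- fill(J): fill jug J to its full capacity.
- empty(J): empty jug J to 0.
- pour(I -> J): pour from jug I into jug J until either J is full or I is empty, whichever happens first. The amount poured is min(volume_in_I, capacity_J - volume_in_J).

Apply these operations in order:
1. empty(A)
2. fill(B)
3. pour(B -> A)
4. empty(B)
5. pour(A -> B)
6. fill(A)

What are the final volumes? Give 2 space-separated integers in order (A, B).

Answer: 4 4

Derivation:
Step 1: empty(A) -> (A=0 B=0)
Step 2: fill(B) -> (A=0 B=10)
Step 3: pour(B -> A) -> (A=4 B=6)
Step 4: empty(B) -> (A=4 B=0)
Step 5: pour(A -> B) -> (A=0 B=4)
Step 6: fill(A) -> (A=4 B=4)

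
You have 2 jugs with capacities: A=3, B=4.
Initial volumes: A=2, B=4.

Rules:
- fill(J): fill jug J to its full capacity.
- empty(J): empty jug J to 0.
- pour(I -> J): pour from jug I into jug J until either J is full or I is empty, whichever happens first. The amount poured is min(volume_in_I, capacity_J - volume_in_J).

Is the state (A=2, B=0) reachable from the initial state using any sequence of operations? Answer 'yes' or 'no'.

Answer: yes

Derivation:
BFS from (A=2, B=4):
  1. empty(B) -> (A=2 B=0)
Target reached → yes.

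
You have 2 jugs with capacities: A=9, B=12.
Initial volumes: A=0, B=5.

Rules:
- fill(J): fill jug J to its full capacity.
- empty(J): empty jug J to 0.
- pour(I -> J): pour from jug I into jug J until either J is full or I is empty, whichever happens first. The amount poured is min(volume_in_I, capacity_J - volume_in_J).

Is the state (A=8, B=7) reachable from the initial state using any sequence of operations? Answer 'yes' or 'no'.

BFS explored all 28 reachable states.
Reachable set includes: (0,0), (0,2), (0,3), (0,5), (0,6), (0,8), (0,9), (0,11), (0,12), (2,0), (2,12), (3,0) ...
Target (A=8, B=7) not in reachable set → no.

Answer: no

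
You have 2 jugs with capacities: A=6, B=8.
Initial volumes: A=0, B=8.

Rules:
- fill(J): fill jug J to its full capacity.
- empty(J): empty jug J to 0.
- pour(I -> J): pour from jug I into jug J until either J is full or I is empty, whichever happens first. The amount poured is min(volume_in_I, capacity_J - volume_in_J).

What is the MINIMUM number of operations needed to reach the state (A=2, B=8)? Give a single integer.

BFS from (A=0, B=8). One shortest path:
  1. pour(B -> A) -> (A=6 B=2)
  2. empty(A) -> (A=0 B=2)
  3. pour(B -> A) -> (A=2 B=0)
  4. fill(B) -> (A=2 B=8)
Reached target in 4 moves.

Answer: 4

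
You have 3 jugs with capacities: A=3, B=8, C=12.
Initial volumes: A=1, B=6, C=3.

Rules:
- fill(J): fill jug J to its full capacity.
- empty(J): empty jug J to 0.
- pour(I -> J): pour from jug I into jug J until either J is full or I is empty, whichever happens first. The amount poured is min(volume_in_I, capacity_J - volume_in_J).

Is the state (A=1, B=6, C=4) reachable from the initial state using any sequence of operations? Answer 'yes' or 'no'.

Answer: no

Derivation:
BFS explored all 315 reachable states.
Reachable set includes: (0,0,0), (0,0,1), (0,0,2), (0,0,3), (0,0,4), (0,0,5), (0,0,6), (0,0,7), (0,0,8), (0,0,9), (0,0,10), (0,0,11) ...
Target (A=1, B=6, C=4) not in reachable set → no.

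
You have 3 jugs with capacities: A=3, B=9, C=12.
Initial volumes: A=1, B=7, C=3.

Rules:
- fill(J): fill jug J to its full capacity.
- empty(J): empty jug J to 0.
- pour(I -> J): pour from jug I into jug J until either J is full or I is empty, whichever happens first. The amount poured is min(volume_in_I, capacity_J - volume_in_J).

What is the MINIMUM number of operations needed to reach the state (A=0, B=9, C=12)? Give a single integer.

BFS from (A=1, B=7, C=3). One shortest path:
  1. empty(A) -> (A=0 B=7 C=3)
  2. fill(B) -> (A=0 B=9 C=3)
  3. fill(C) -> (A=0 B=9 C=12)
Reached target in 3 moves.

Answer: 3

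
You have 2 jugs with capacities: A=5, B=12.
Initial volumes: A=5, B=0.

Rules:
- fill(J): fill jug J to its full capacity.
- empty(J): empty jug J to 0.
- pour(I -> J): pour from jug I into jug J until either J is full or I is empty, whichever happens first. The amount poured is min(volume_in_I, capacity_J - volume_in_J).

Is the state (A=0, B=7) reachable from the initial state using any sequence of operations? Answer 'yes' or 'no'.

Answer: yes

Derivation:
BFS from (A=5, B=0):
  1. empty(A) -> (A=0 B=0)
  2. fill(B) -> (A=0 B=12)
  3. pour(B -> A) -> (A=5 B=7)
  4. empty(A) -> (A=0 B=7)
Target reached → yes.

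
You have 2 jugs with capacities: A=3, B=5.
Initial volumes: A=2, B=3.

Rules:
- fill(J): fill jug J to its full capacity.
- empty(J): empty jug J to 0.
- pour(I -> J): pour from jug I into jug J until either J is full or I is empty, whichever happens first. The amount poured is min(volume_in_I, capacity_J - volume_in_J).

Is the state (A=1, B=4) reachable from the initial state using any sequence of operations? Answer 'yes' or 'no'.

Answer: no

Derivation:
BFS explored all 17 reachable states.
Reachable set includes: (0,0), (0,1), (0,2), (0,3), (0,4), (0,5), (1,0), (1,5), (2,0), (2,3), (2,5), (3,0) ...
Target (A=1, B=4) not in reachable set → no.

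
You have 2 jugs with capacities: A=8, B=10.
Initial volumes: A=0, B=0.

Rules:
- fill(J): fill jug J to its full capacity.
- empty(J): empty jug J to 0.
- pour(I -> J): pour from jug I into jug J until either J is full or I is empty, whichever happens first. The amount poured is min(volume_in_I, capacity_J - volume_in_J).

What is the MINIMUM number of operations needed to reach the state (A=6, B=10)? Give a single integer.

BFS from (A=0, B=0). One shortest path:
  1. fill(A) -> (A=8 B=0)
  2. pour(A -> B) -> (A=0 B=8)
  3. fill(A) -> (A=8 B=8)
  4. pour(A -> B) -> (A=6 B=10)
Reached target in 4 moves.

Answer: 4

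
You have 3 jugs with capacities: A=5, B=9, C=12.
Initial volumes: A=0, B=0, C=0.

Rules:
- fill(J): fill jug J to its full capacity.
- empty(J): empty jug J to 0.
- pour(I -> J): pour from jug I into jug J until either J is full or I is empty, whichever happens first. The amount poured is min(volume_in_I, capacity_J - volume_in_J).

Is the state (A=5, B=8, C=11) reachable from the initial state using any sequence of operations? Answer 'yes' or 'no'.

Answer: yes

Derivation:
BFS from (A=0, B=0, C=0):
  1. fill(C) -> (A=0 B=0 C=12)
  2. pour(C -> B) -> (A=0 B=9 C=3)
  3. pour(B -> A) -> (A=5 B=4 C=3)
  4. pour(A -> C) -> (A=0 B=4 C=8)
  5. pour(B -> A) -> (A=4 B=0 C=8)
  6. pour(C -> B) -> (A=4 B=8 C=0)
  7. fill(C) -> (A=4 B=8 C=12)
  8. pour(C -> A) -> (A=5 B=8 C=11)
Target reached → yes.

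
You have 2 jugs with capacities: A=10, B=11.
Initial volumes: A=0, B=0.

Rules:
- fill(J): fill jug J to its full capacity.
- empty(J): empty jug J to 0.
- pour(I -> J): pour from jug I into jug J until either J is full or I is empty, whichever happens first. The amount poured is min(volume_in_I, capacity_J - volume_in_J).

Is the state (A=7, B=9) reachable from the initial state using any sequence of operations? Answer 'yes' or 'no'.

BFS explored all 42 reachable states.
Reachable set includes: (0,0), (0,1), (0,2), (0,3), (0,4), (0,5), (0,6), (0,7), (0,8), (0,9), (0,10), (0,11) ...
Target (A=7, B=9) not in reachable set → no.

Answer: no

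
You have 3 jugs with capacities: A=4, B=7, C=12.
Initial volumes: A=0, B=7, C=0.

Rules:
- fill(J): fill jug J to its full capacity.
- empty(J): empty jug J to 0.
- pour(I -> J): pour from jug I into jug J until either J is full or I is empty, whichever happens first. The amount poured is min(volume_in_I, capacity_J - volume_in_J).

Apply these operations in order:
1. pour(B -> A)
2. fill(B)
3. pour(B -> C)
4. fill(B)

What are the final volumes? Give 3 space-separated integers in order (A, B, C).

Answer: 4 7 7

Derivation:
Step 1: pour(B -> A) -> (A=4 B=3 C=0)
Step 2: fill(B) -> (A=4 B=7 C=0)
Step 3: pour(B -> C) -> (A=4 B=0 C=7)
Step 4: fill(B) -> (A=4 B=7 C=7)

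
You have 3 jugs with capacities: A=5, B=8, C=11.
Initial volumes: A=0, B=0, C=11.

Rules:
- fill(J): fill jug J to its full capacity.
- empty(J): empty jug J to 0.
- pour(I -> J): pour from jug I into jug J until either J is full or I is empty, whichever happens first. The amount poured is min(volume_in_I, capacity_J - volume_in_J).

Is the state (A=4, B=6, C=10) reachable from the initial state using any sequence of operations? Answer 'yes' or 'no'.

BFS explored all 368 reachable states.
Reachable set includes: (0,0,0), (0,0,1), (0,0,2), (0,0,3), (0,0,4), (0,0,5), (0,0,6), (0,0,7), (0,0,8), (0,0,9), (0,0,10), (0,0,11) ...
Target (A=4, B=6, C=10) not in reachable set → no.

Answer: no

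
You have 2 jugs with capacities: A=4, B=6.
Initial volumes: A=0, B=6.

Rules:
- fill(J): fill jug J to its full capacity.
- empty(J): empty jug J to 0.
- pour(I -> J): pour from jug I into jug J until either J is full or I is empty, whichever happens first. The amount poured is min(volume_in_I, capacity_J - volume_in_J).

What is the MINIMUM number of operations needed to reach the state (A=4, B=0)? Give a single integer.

BFS from (A=0, B=6). One shortest path:
  1. fill(A) -> (A=4 B=6)
  2. empty(B) -> (A=4 B=0)
Reached target in 2 moves.

Answer: 2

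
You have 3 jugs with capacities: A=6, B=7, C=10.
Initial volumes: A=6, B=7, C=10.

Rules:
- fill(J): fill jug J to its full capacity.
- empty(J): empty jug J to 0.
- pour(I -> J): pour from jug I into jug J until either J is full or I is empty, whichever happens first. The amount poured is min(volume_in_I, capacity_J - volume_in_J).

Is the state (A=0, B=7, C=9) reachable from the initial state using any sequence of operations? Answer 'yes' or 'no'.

Answer: yes

Derivation:
BFS from (A=6, B=7, C=10):
  1. empty(B) -> (A=6 B=0 C=10)
  2. pour(A -> B) -> (A=0 B=6 C=10)
  3. pour(C -> B) -> (A=0 B=7 C=9)
Target reached → yes.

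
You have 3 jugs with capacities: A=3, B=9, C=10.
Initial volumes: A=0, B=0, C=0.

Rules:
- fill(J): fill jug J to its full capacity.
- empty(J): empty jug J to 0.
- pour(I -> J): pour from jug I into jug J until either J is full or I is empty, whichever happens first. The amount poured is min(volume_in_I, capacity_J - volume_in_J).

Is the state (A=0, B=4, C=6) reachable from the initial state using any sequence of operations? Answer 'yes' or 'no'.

Answer: yes

Derivation:
BFS from (A=0, B=0, C=0):
  1. fill(C) -> (A=0 B=0 C=10)
  2. pour(C -> A) -> (A=3 B=0 C=7)
  3. pour(C -> B) -> (A=3 B=7 C=0)
  4. pour(A -> C) -> (A=0 B=7 C=3)
  5. pour(B -> A) -> (A=3 B=4 C=3)
  6. pour(A -> C) -> (A=0 B=4 C=6)
Target reached → yes.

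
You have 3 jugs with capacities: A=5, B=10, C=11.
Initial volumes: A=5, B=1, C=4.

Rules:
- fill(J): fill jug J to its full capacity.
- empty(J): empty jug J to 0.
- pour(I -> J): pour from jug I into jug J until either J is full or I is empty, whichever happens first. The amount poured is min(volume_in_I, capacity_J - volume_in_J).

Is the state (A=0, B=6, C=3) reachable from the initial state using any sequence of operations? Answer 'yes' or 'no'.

Answer: yes

Derivation:
BFS from (A=5, B=1, C=4):
  1. pour(A -> B) -> (A=0 B=6 C=4)
  2. fill(A) -> (A=5 B=6 C=4)
  3. pour(A -> C) -> (A=0 B=6 C=9)
  4. fill(A) -> (A=5 B=6 C=9)
  5. pour(A -> C) -> (A=3 B=6 C=11)
  6. empty(C) -> (A=3 B=6 C=0)
  7. pour(A -> C) -> (A=0 B=6 C=3)
Target reached → yes.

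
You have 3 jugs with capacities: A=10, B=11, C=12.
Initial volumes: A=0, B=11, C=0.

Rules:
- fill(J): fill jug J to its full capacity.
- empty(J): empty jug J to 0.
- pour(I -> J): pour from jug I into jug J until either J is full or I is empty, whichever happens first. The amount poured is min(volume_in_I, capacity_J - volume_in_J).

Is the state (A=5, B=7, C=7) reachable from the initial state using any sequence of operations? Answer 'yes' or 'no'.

Answer: no

Derivation:
BFS explored all 726 reachable states.
Reachable set includes: (0,0,0), (0,0,1), (0,0,2), (0,0,3), (0,0,4), (0,0,5), (0,0,6), (0,0,7), (0,0,8), (0,0,9), (0,0,10), (0,0,11) ...
Target (A=5, B=7, C=7) not in reachable set → no.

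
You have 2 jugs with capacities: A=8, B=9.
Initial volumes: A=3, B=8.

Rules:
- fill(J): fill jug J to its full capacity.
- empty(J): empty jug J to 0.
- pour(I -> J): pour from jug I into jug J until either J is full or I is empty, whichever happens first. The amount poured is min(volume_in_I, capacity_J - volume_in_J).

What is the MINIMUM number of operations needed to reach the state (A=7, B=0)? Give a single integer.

Answer: 3

Derivation:
BFS from (A=3, B=8). One shortest path:
  1. fill(A) -> (A=8 B=8)
  2. pour(A -> B) -> (A=7 B=9)
  3. empty(B) -> (A=7 B=0)
Reached target in 3 moves.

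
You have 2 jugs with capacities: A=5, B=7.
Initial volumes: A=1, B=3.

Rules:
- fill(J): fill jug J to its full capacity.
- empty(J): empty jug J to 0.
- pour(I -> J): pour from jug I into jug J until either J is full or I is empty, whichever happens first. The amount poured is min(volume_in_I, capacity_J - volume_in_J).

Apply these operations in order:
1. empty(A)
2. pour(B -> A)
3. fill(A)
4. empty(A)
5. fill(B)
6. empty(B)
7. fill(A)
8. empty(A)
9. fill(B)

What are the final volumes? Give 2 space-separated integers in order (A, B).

Answer: 0 7

Derivation:
Step 1: empty(A) -> (A=0 B=3)
Step 2: pour(B -> A) -> (A=3 B=0)
Step 3: fill(A) -> (A=5 B=0)
Step 4: empty(A) -> (A=0 B=0)
Step 5: fill(B) -> (A=0 B=7)
Step 6: empty(B) -> (A=0 B=0)
Step 7: fill(A) -> (A=5 B=0)
Step 8: empty(A) -> (A=0 B=0)
Step 9: fill(B) -> (A=0 B=7)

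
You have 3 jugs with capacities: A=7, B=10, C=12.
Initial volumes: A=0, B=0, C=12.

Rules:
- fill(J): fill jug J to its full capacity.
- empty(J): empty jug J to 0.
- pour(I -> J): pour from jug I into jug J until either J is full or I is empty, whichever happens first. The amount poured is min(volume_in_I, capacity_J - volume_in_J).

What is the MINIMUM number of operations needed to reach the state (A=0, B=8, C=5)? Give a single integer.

Answer: 7

Derivation:
BFS from (A=0, B=0, C=12). One shortest path:
  1. fill(B) -> (A=0 B=10 C=12)
  2. empty(C) -> (A=0 B=10 C=0)
  3. pour(B -> C) -> (A=0 B=0 C=10)
  4. fill(B) -> (A=0 B=10 C=10)
  5. pour(B -> C) -> (A=0 B=8 C=12)
  6. pour(C -> A) -> (A=7 B=8 C=5)
  7. empty(A) -> (A=0 B=8 C=5)
Reached target in 7 moves.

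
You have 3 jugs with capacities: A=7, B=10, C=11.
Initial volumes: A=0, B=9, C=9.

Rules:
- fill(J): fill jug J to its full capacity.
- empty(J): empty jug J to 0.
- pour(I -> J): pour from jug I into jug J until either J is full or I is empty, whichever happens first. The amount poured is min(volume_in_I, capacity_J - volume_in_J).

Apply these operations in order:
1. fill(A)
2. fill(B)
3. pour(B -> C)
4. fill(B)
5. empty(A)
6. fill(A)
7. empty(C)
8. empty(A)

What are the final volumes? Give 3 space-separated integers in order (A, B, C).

Step 1: fill(A) -> (A=7 B=9 C=9)
Step 2: fill(B) -> (A=7 B=10 C=9)
Step 3: pour(B -> C) -> (A=7 B=8 C=11)
Step 4: fill(B) -> (A=7 B=10 C=11)
Step 5: empty(A) -> (A=0 B=10 C=11)
Step 6: fill(A) -> (A=7 B=10 C=11)
Step 7: empty(C) -> (A=7 B=10 C=0)
Step 8: empty(A) -> (A=0 B=10 C=0)

Answer: 0 10 0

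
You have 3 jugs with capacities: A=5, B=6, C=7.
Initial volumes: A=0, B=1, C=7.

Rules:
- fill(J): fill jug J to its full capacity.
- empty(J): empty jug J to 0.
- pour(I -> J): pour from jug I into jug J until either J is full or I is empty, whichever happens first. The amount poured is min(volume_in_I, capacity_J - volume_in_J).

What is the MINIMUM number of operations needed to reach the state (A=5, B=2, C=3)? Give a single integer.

Answer: 6

Derivation:
BFS from (A=0, B=1, C=7). One shortest path:
  1. pour(C -> A) -> (A=5 B=1 C=2)
  2. empty(A) -> (A=0 B=1 C=2)
  3. pour(B -> A) -> (A=1 B=0 C=2)
  4. pour(C -> B) -> (A=1 B=2 C=0)
  5. fill(C) -> (A=1 B=2 C=7)
  6. pour(C -> A) -> (A=5 B=2 C=3)
Reached target in 6 moves.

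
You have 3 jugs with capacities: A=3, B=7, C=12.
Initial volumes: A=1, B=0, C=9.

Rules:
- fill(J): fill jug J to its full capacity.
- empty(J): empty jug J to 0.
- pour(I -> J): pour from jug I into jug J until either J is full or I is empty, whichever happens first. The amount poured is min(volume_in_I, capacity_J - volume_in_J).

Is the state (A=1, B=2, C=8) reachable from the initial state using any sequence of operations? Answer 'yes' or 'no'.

BFS explored all 284 reachable states.
Reachable set includes: (0,0,0), (0,0,1), (0,0,2), (0,0,3), (0,0,4), (0,0,5), (0,0,6), (0,0,7), (0,0,8), (0,0,9), (0,0,10), (0,0,11) ...
Target (A=1, B=2, C=8) not in reachable set → no.

Answer: no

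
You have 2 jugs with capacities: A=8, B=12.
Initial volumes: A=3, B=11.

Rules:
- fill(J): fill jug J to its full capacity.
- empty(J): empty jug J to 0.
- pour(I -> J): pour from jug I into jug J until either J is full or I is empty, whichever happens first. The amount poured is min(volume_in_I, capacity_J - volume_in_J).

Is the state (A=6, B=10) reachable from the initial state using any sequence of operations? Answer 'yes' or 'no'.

Answer: no

Derivation:
BFS explored all 31 reachable states.
Reachable set includes: (0,0), (0,2), (0,3), (0,4), (0,6), (0,7), (0,8), (0,10), (0,11), (0,12), (2,0), (2,12) ...
Target (A=6, B=10) not in reachable set → no.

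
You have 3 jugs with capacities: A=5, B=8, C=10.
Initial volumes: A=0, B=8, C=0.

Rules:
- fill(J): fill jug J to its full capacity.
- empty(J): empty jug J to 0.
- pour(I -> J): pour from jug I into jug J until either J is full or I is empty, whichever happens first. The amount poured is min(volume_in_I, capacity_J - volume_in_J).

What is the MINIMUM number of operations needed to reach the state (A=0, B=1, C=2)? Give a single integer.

BFS from (A=0, B=8, C=0). One shortest path:
  1. fill(A) -> (A=5 B=8 C=0)
  2. pour(B -> C) -> (A=5 B=0 C=8)
  3. pour(A -> B) -> (A=0 B=5 C=8)
  4. pour(C -> A) -> (A=5 B=5 C=3)
  5. pour(A -> B) -> (A=2 B=8 C=3)
  6. pour(B -> C) -> (A=2 B=1 C=10)
  7. empty(C) -> (A=2 B=1 C=0)
  8. pour(A -> C) -> (A=0 B=1 C=2)
Reached target in 8 moves.

Answer: 8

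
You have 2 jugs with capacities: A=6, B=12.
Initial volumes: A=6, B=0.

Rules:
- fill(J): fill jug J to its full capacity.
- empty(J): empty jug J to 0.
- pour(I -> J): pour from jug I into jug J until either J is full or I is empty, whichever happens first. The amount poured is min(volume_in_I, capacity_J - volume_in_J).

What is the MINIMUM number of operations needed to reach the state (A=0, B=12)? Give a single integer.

Answer: 2

Derivation:
BFS from (A=6, B=0). One shortest path:
  1. empty(A) -> (A=0 B=0)
  2. fill(B) -> (A=0 B=12)
Reached target in 2 moves.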